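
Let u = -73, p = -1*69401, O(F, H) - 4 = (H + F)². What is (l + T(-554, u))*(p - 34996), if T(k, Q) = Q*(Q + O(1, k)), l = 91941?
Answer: 2320440366363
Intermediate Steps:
O(F, H) = 4 + (F + H)² (O(F, H) = 4 + (H + F)² = 4 + (F + H)²)
p = -69401
T(k, Q) = Q*(4 + Q + (1 + k)²) (T(k, Q) = Q*(Q + (4 + (1 + k)²)) = Q*(4 + Q + (1 + k)²))
(l + T(-554, u))*(p - 34996) = (91941 - 73*(4 - 73 + (1 - 554)²))*(-69401 - 34996) = (91941 - 73*(4 - 73 + (-553)²))*(-104397) = (91941 - 73*(4 - 73 + 305809))*(-104397) = (91941 - 73*305740)*(-104397) = (91941 - 22319020)*(-104397) = -22227079*(-104397) = 2320440366363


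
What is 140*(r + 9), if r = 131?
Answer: 19600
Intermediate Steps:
140*(r + 9) = 140*(131 + 9) = 140*140 = 19600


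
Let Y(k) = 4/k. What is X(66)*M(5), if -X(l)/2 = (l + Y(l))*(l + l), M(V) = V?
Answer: -87200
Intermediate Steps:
X(l) = -4*l*(l + 4/l) (X(l) = -2*(l + 4/l)*(l + l) = -2*(l + 4/l)*2*l = -4*l*(l + 4/l))
X(66)*M(5) = (-16 - 4*66²)*5 = (-16 - 4*4356)*5 = (-16 - 17424)*5 = -17440*5 = -87200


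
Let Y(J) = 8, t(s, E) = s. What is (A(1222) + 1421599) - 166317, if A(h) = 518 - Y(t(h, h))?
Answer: 1255792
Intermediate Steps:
A(h) = 510 (A(h) = 518 - 1*8 = 518 - 8 = 510)
(A(1222) + 1421599) - 166317 = (510 + 1421599) - 166317 = 1422109 - 166317 = 1255792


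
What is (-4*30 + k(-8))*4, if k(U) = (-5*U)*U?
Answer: -1760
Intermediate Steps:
k(U) = -5*U**2
(-4*30 + k(-8))*4 = (-4*30 - 5*(-8)**2)*4 = (-120 - 5*64)*4 = (-120 - 320)*4 = -440*4 = -1760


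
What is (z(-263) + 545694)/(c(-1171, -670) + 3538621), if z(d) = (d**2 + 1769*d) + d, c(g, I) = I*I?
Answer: 149353/3987521 ≈ 0.037455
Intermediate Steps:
c(g, I) = I**2
z(d) = d**2 + 1770*d
(z(-263) + 545694)/(c(-1171, -670) + 3538621) = (-263*(1770 - 263) + 545694)/((-670)**2 + 3538621) = (-263*1507 + 545694)/(448900 + 3538621) = (-396341 + 545694)/3987521 = 149353*(1/3987521) = 149353/3987521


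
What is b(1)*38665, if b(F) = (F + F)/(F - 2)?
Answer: -77330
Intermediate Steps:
b(F) = 2*F/(-2 + F) (b(F) = (2*F)/(-2 + F) = 2*F/(-2 + F))
b(1)*38665 = (2*1/(-2 + 1))*38665 = (2*1/(-1))*38665 = (2*1*(-1))*38665 = -2*38665 = -77330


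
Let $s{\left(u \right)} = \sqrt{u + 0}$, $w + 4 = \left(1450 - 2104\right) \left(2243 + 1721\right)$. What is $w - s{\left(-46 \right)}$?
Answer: $-2592460 - i \sqrt{46} \approx -2.5925 \cdot 10^{6} - 6.7823 i$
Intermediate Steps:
$w = -2592460$ ($w = -4 + \left(1450 - 2104\right) \left(2243 + 1721\right) = -4 - 2592456 = -2592460$)
$s{\left(u \right)} = \sqrt{u}$
$w - s{\left(-46 \right)} = -2592460 - \sqrt{-46} = -2592460 - i \sqrt{46}$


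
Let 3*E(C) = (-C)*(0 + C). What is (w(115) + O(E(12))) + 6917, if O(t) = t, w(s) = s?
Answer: 6984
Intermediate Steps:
E(C) = -C²/3 (E(C) = ((-C)*(0 + C))/3 = ((-C)*C)/3 = (-C²)/3 = -C²/3)
(w(115) + O(E(12))) + 6917 = (115 - ⅓*12²) + 6917 = (115 - ⅓*144) + 6917 = (115 - 48) + 6917 = 67 + 6917 = 6984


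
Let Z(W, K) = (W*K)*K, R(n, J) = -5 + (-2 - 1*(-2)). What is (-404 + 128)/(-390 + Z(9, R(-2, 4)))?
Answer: 92/55 ≈ 1.6727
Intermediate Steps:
R(n, J) = -5 (R(n, J) = -5 + (-2 + 2) = -5 + 0 = -5)
Z(W, K) = W*K**2 (Z(W, K) = (K*W)*K = W*K**2)
(-404 + 128)/(-390 + Z(9, R(-2, 4))) = (-404 + 128)/(-390 + 9*(-5)**2) = -276/(-390 + 9*25) = -276/(-390 + 225) = -276/(-165) = -276*(-1/165) = 92/55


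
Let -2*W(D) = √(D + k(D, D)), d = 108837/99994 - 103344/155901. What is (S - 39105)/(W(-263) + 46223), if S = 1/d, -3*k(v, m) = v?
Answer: -23981199933659319906/28348028176088383679 - 86469217826837*I*√1578/28348028176088383679 ≈ -0.84596 - 0.00012117*I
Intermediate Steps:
d = 2211339067/5196388198 (d = 108837*(1/99994) - 103344*1/155901 = 108837/99994 - 34448/51967 = 2211339067/5196388198 ≈ 0.42555)
k(v, m) = -v/3
W(D) = -√6*√D/6 (W(D) = -√(D - D/3)/2 = -√6*√D/3/2 = -√6*√D/6)
S = 5196388198/2211339067 (S = 1/(2211339067/5196388198) = 5196388198/2211339067 ≈ 2.3499)
(S - 39105)/(W(-263) + 46223) = (5196388198/2211339067 - 39105)/(-√6*√(-263)/6 + 46223) = -86469217826837/(2211339067*(-√6*I*√263/6 + 46223)) = -86469217826837/(2211339067*(-I*√1578/6 + 46223)) = -86469217826837/(2211339067*(46223 - I*√1578/6))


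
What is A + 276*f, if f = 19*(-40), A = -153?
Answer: -209913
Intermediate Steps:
f = -760
A + 276*f = -153 + 276*(-760) = -153 - 209760 = -209913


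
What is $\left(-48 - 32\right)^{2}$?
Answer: $6400$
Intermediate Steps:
$\left(-48 - 32\right)^{2} = \left(-80\right)^{2} = 6400$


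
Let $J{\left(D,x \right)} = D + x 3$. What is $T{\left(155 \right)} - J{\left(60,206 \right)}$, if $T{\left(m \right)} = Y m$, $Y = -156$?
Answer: $-24858$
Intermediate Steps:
$J{\left(D,x \right)} = D + 3 x$
$T{\left(m \right)} = - 156 m$
$T{\left(155 \right)} - J{\left(60,206 \right)} = \left(-156\right) 155 - \left(60 + 3 \cdot 206\right) = -24180 - \left(60 + 618\right) = -24180 - 678 = -24858$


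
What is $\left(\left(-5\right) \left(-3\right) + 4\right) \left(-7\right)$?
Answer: $-133$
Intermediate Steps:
$\left(\left(-5\right) \left(-3\right) + 4\right) \left(-7\right) = \left(15 + 4\right) \left(-7\right) = 19 \left(-7\right) = -133$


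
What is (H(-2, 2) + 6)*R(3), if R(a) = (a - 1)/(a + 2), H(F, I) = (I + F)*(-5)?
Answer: 12/5 ≈ 2.4000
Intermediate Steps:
H(F, I) = -5*F - 5*I (H(F, I) = (F + I)*(-5) = -5*F - 5*I)
R(a) = (-1 + a)/(2 + a)
(H(-2, 2) + 6)*R(3) = ((-5*(-2) - 5*2) + 6)*((-1 + 3)/(2 + 3)) = ((10 - 10) + 6)*(2/5) = (0 + 6)*((1/5)*2) = 6*(2/5) = 12/5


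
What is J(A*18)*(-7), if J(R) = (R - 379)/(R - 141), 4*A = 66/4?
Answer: -8533/267 ≈ -31.959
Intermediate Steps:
A = 33/8 (A = (66/4)/4 = (66*(¼))/4 = (¼)*(33/2) = 33/8 ≈ 4.1250)
J(R) = (-379 + R)/(-141 + R)
J(A*18)*(-7) = ((-379 + (33/8)*18)/(-141 + (33/8)*18))*(-7) = ((-379 + 297/4)/(-141 + 297/4))*(-7) = (-1219/4/(-267/4))*(-7) = -4/267*(-1219/4)*(-7) = (1219/267)*(-7) = -8533/267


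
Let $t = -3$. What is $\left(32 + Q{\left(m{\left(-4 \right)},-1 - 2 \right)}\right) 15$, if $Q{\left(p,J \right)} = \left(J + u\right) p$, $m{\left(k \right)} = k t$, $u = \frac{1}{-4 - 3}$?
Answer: $- \frac{600}{7} \approx -85.714$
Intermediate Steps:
$u = - \frac{1}{7}$ ($u = \frac{1}{-4 - 3} = \frac{1}{-7} = - \frac{1}{7} \approx -0.14286$)
$m{\left(k \right)} = - 3 k$ ($m{\left(k \right)} = k \left(-3\right) = - 3 k$)
$Q{\left(p,J \right)} = p \left(- \frac{1}{7} + J\right)$ ($Q{\left(p,J \right)} = \left(J - \frac{1}{7}\right) p = \left(- \frac{1}{7} + J\right) p = p \left(- \frac{1}{7} + J\right)$)
$\left(32 + Q{\left(m{\left(-4 \right)},-1 - 2 \right)}\right) 15 = \left(32 + \left(-3\right) \left(-4\right) \left(- \frac{1}{7} - 3\right)\right) 15 = \left(32 + 12 \left(- \frac{1}{7} - 3\right)\right) 15 = \left(32 + 12 \left(- \frac{22}{7}\right)\right) 15 = \left(32 - \frac{264}{7}\right) 15 = \left(- \frac{40}{7}\right) 15 = - \frac{600}{7}$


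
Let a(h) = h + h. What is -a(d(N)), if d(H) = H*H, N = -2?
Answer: -8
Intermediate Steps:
d(H) = H²
a(h) = 2*h
-a(d(N)) = -2*(-2)² = -2*4 = -1*8 = -8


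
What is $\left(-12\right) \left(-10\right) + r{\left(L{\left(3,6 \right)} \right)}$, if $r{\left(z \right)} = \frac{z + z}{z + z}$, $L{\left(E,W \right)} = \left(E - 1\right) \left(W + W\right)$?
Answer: $121$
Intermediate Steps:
$L{\left(E,W \right)} = 2 W \left(-1 + E\right)$ ($L{\left(E,W \right)} = \left(-1 + E\right) 2 W = 2 W \left(-1 + E\right)$)
$r{\left(z \right)} = 1$ ($r{\left(z \right)} = \frac{2 z}{2 z} = 2 z \frac{1}{2 z} = 1$)
$\left(-12\right) \left(-10\right) + r{\left(L{\left(3,6 \right)} \right)} = \left(-12\right) \left(-10\right) + 1 = 120 + 1 = 121$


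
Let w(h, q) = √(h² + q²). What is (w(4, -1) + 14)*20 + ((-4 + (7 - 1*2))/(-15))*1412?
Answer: 2788/15 + 20*√17 ≈ 268.33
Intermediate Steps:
(w(4, -1) + 14)*20 + ((-4 + (7 - 1*2))/(-15))*1412 = (√(4² + (-1)²) + 14)*20 + ((-4 + (7 - 1*2))/(-15))*1412 = (√(16 + 1) + 14)*20 - (-4 + (7 - 2))/15*1412 = (√17 + 14)*20 - (-4 + 5)/15*1412 = (14 + √17)*20 - 1/15*1*1412 = (280 + 20*√17) - 1/15*1412 = (280 + 20*√17) - 1412/15 = 2788/15 + 20*√17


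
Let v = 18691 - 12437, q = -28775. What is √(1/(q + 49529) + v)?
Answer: √299308462202/6918 ≈ 79.082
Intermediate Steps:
v = 6254
√(1/(q + 49529) + v) = √(1/(-28775 + 49529) + 6254) = √(1/20754 + 6254) = √(129795517/20754) = √299308462202/6918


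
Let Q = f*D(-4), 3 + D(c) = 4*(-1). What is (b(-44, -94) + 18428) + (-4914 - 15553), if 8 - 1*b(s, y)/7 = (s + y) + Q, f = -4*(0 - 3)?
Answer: -429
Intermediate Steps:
D(c) = -7 (D(c) = -3 + 4*(-1) = -3 - 4 = -7)
f = 12 (f = -4*(-3) = 12)
Q = -84 (Q = 12*(-7) = -84)
b(s, y) = 644 - 7*s - 7*y (b(s, y) = 56 - 7*((s + y) - 84) = 56 - 7*(-84 + s + y) = 56 + (588 - 7*s - 7*y) = 644 - 7*s - 7*y)
(b(-44, -94) + 18428) + (-4914 - 15553) = ((644 - 7*(-44) - 7*(-94)) + 18428) + (-4914 - 15553) = ((644 + 308 + 658) + 18428) - 20467 = (1610 + 18428) - 20467 = 20038 - 20467 = -429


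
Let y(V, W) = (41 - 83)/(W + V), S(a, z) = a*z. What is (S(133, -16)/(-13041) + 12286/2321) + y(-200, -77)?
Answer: 6717258320/1197754371 ≈ 5.6082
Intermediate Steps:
y(V, W) = -42/(V + W)
(S(133, -16)/(-13041) + 12286/2321) + y(-200, -77) = ((133*(-16))/(-13041) + 12286/2321) - 42/(-200 - 77) = (-2128*(-1/13041) + 12286*(1/2321)) - 42/(-277) = (304/1863 + 12286/2321) - 42*(-1/277) = 23594402/4324023 + 42/277 = 6717258320/1197754371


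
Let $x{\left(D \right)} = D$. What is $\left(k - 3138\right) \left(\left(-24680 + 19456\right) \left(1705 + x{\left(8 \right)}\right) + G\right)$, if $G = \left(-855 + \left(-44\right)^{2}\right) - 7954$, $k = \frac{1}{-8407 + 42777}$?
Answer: $\frac{193177447476903}{6874} \approx 2.8103 \cdot 10^{10}$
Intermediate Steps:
$k = \frac{1}{34370} \approx 2.9095 \cdot 10^{-5}$
$G = -6873$ ($G = \left(-855 + 1936\right) - 7954 = 1081 - 7954 = -6873$)
$\left(k - 3138\right) \left(\left(-24680 + 19456\right) \left(1705 + x{\left(8 \right)}\right) + G\right) = \left(\frac{1}{34370} - 3138\right) \left(\left(-24680 + 19456\right) \left(1705 + 8\right) - 6873\right) = - \frac{107853059 \left(\left(-5224\right) 1713 - 6873\right)}{34370} = - \frac{107853059 \left(-8948712 - 6873\right)}{34370} = \left(- \frac{107853059}{34370}\right) \left(-8955585\right) = \frac{193177447476903}{6874}$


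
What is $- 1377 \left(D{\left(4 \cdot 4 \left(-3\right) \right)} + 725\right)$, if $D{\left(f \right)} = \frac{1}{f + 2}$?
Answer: $- \frac{45921573}{46} \approx -9.983 \cdot 10^{5}$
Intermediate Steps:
$D{\left(f \right)} = \frac{1}{2 + f}$
$- 1377 \left(D{\left(4 \cdot 4 \left(-3\right) \right)} + 725\right) = - 1377 \left(\frac{1}{2 + 4 \cdot 4 \left(-3\right)} + 725\right) = - 1377 \left(\frac{1}{2 + 16 \left(-3\right)} + 725\right) = - 1377 \left(\frac{1}{2 - 48} + 725\right) = - 1377 \left(\frac{1}{-46} + 725\right) = - 1377 \left(- \frac{1}{46} + 725\right) = \left(-1377\right) \frac{33349}{46} = - \frac{45921573}{46}$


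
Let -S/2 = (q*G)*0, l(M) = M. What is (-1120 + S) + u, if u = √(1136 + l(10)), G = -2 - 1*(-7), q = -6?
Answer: -1120 + √1146 ≈ -1086.1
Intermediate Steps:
G = 5 (G = -2 + 7 = 5)
S = 0 (S = -2*(-6*5)*0 = -(-60)*0 = -2*0 = 0)
u = √1146 (u = √(1136 + 10) = √1146 ≈ 33.853)
(-1120 + S) + u = (-1120 + 0) + √1146 = -1120 + √1146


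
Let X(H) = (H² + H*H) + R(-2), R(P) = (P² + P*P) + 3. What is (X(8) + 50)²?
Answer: 35721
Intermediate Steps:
R(P) = 3 + 2*P² (R(P) = (P² + P²) + 3 = 2*P² + 3 = 3 + 2*P²)
X(H) = 11 + 2*H² (X(H) = (H² + H*H) + (3 + 2*(-2)²) = (H² + H²) + (3 + 2*4) = 2*H² + (3 + 8) = 2*H² + 11 = 11 + 2*H²)
(X(8) + 50)² = ((11 + 2*8²) + 50)² = ((11 + 2*64) + 50)² = ((11 + 128) + 50)² = (139 + 50)² = 189² = 35721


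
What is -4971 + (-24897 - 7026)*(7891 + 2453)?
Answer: -330216483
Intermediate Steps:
-4971 + (-24897 - 7026)*(7891 + 2453) = -4971 - 31923*10344 = -4971 - 330211512 = -330216483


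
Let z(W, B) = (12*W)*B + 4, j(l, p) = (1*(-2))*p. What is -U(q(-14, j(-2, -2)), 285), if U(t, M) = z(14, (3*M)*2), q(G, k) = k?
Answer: -287284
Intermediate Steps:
j(l, p) = -2*p
z(W, B) = 4 + 12*B*W (z(W, B) = 12*B*W + 4 = 4 + 12*B*W)
U(t, M) = 4 + 1008*M (U(t, M) = 4 + 12*((3*M)*2)*14 = 4 + 12*(6*M)*14 = 4 + 1008*M)
-U(q(-14, j(-2, -2)), 285) = -(4 + 1008*285) = -(4 + 287280) = -1*287284 = -287284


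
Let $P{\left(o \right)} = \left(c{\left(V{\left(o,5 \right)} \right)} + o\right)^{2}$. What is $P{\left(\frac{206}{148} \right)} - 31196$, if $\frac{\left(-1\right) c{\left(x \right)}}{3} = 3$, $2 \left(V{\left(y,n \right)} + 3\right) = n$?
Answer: $- \frac{170512327}{5476} \approx -31138.0$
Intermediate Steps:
$V{\left(y,n \right)} = -3 + \frac{n}{2}$
$c{\left(x \right)} = -9$ ($c{\left(x \right)} = \left(-3\right) 3 = -9$)
$P{\left(o \right)} = \left(-9 + o\right)^{2}$
$P{\left(\frac{206}{148} \right)} - 31196 = \left(-9 + \frac{206}{148}\right)^{2} - 31196 = \left(-9 + 206 \cdot \frac{1}{148}\right)^{2} - 31196 = \left(-9 + \frac{103}{74}\right)^{2} - 31196 = \left(- \frac{563}{74}\right)^{2} - 31196 = \frac{316969}{5476} - 31196 = - \frac{170512327}{5476}$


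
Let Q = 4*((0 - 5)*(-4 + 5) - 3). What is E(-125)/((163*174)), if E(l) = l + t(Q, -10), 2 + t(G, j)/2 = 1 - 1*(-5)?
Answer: -39/9454 ≈ -0.0041252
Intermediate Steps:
Q = -32 (Q = 4*(-5*1 - 3) = 4*(-5 - 3) = 4*(-8) = -32)
t(G, j) = 8 (t(G, j) = -4 + 2*(1 - 1*(-5)) = -4 + 2*(1 + 5) = -4 + 2*6 = -4 + 12 = 8)
E(l) = 8 + l (E(l) = l + 8 = 8 + l)
E(-125)/((163*174)) = (8 - 125)/((163*174)) = -117/28362 = -117*1/28362 = -39/9454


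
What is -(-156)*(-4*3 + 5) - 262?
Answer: -1354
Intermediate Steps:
-(-156)*(-4*3 + 5) - 262 = -(-156)*(-12 + 5) - 262 = -(-156)*(-7) - 262 = -39*28 - 262 = -1092 - 262 = -1354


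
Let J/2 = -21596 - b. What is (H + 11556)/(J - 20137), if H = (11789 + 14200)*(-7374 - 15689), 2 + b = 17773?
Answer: 199790917/32957 ≈ 6062.2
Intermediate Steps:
b = 17771 (b = -2 + 17773 = 17771)
H = -599384307 (H = 25989*(-23063) = -599384307)
J = -78734 (J = 2*(-21596 - 1*17771) = 2*(-21596 - 17771) = 2*(-39367) = -78734)
(H + 11556)/(J - 20137) = (-599384307 + 11556)/(-78734 - 20137) = -599372751/(-98871) = -599372751*(-1/98871) = 199790917/32957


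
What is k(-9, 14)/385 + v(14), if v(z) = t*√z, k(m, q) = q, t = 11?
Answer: 2/55 + 11*√14 ≈ 41.195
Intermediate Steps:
v(z) = 11*√z
k(-9, 14)/385 + v(14) = 14/385 + 11*√14 = 14*(1/385) + 11*√14 = 2/55 + 11*√14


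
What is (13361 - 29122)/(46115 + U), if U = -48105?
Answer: 15761/1990 ≈ 7.9201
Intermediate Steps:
(13361 - 29122)/(46115 + U) = (13361 - 29122)/(46115 - 48105) = -15761/(-1990) = -15761*(-1/1990) = 15761/1990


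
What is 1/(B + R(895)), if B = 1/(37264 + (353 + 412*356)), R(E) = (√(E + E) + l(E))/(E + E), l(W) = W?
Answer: 60793419337210/30329114678453 - 67924871042*√1790/30329114678453 ≈ 1.9097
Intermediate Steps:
R(E) = (E + √2*√E)/(2*E) (R(E) = (√(E + E) + E)/(E + E) = (√(2*E) + E)/((2*E)) = (√2*√E + E)*(1/(2*E)) = (E + √2*√E)*(1/(2*E)) = (E + √2*√E)/(2*E))
B = 1/184289 (B = 1/(37264 + (353 + 146672)) = 1/(37264 + 147025) = 1/184289 ≈ 5.4263e-6)
1/(B + R(895)) = 1/(1/184289 + (½ + √2/(2*√895))) = 1/(1/184289 + (½ + √2*(√895/895)/2)) = 1/(1/184289 + (½ + √1790/1790)) = 1/(184291/368578 + √1790/1790)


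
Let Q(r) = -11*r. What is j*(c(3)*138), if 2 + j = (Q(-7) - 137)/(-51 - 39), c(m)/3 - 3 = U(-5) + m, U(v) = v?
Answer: -552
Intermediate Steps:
c(m) = -6 + 3*m (c(m) = 9 + 3*(-5 + m) = 9 + (-15 + 3*m) = -6 + 3*m)
j = -4/3 (j = -2 + (-11*(-7) - 137)/(-51 - 39) = -2 + (77 - 137)/(-90) = -2 - 60*(-1/90) = -2 + 2/3 = -4/3 ≈ -1.3333)
j*(c(3)*138) = -4*(-6 + 3*3)*138/3 = -4*(-6 + 9)*138/3 = -4*138 = -4/3*414 = -552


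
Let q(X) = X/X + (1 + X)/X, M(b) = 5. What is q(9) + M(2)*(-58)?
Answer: -2591/9 ≈ -287.89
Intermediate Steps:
q(X) = 1 + (1 + X)/X
q(9) + M(2)*(-58) = (2 + 1/9) + 5*(-58) = (2 + ⅑) - 290 = 19/9 - 290 = -2591/9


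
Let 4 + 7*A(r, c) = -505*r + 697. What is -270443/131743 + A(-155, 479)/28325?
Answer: -43218604601/26121343325 ≈ -1.6545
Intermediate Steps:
A(r, c) = 99 - 505*r/7 (A(r, c) = -4/7 + (-505*r + 697)/7 = -4/7 + (697 - 505*r)/7 = -4/7 + (697/7 - 505*r/7) = 99 - 505*r/7)
-270443/131743 + A(-155, 479)/28325 = -270443/131743 + (99 - 505/7*(-155))/28325 = -270443*1/131743 + (99 + 78275/7)*(1/28325) = -270443/131743 + (78968/7)*(1/28325) = -270443/131743 + 78968/198275 = -43218604601/26121343325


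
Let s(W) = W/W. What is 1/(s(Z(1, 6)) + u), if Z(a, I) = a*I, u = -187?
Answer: -1/186 ≈ -0.0053763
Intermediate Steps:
Z(a, I) = I*a
s(W) = 1
1/(s(Z(1, 6)) + u) = 1/(1 - 187) = 1/(-186) = -1/186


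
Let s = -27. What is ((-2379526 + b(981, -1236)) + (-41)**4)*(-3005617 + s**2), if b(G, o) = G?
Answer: -1343833991808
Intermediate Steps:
((-2379526 + b(981, -1236)) + (-41)**4)*(-3005617 + s**2) = ((-2379526 + 981) + (-41)**4)*(-3005617 + (-27)**2) = (-2378545 + 2825761)*(-3005617 + 729) = 447216*(-3004888) = -1343833991808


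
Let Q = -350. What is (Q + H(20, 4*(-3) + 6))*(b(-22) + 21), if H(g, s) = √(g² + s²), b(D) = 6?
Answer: -9450 + 54*√109 ≈ -8886.2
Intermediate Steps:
(Q + H(20, 4*(-3) + 6))*(b(-22) + 21) = (-350 + √(20² + (4*(-3) + 6)²))*(6 + 21) = (-350 + √(400 + (-12 + 6)²))*27 = (-350 + √(400 + (-6)²))*27 = (-350 + √(400 + 36))*27 = (-350 + √436)*27 = (-350 + 2*√109)*27 = -9450 + 54*√109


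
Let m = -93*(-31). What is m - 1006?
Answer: 1877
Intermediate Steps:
m = 2883
m - 1006 = 2883 - 1006 = 1877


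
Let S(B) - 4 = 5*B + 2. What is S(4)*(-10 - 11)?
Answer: -546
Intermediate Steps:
S(B) = 6 + 5*B (S(B) = 4 + (5*B + 2) = 4 + (2 + 5*B) = 6 + 5*B)
S(4)*(-10 - 11) = (6 + 5*4)*(-10 - 11) = (6 + 20)*(-21) = 26*(-21) = -546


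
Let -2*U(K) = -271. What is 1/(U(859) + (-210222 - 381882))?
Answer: -2/1183937 ≈ -1.6893e-6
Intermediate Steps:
U(K) = 271/2 (U(K) = -1/2*(-271) = 271/2)
1/(U(859) + (-210222 - 381882)) = 1/(271/2 + (-210222 - 381882)) = 1/(271/2 - 592104) = 1/(-1183937/2) = -2/1183937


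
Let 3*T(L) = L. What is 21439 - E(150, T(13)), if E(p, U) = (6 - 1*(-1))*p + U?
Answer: 61154/3 ≈ 20385.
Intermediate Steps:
T(L) = L/3
E(p, U) = U + 7*p (E(p, U) = (6 + 1)*p + U = 7*p + U = U + 7*p)
21439 - E(150, T(13)) = 21439 - ((⅓)*13 + 7*150) = 21439 - (13/3 + 1050) = 21439 - 1*3163/3 = 21439 - 3163/3 = 61154/3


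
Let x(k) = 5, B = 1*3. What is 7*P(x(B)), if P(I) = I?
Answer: 35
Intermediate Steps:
B = 3
7*P(x(B)) = 7*5 = 35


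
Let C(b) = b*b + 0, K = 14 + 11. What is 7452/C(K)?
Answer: 7452/625 ≈ 11.923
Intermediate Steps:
K = 25
C(b) = b² (C(b) = b² + 0 = b²)
7452/C(K) = 7452/(25²) = 7452/625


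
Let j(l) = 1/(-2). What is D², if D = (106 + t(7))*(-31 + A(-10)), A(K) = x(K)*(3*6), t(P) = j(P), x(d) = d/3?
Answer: 368678401/4 ≈ 9.2170e+7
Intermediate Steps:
x(d) = d/3 (x(d) = d*(⅓) = d/3)
j(l) = -½
t(P) = -½
A(K) = 6*K (A(K) = (K/3)*(3*6) = (K/3)*18 = 6*K)
D = -19201/2 (D = (106 - ½)*(-31 + 6*(-10)) = 211*(-31 - 60)/2 = (211/2)*(-91) = -19201/2 ≈ -9600.5)
D² = (-19201/2)² = 368678401/4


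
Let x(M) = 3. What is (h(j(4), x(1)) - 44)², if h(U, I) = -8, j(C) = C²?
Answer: 2704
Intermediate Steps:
(h(j(4), x(1)) - 44)² = (-8 - 44)² = (-52)² = 2704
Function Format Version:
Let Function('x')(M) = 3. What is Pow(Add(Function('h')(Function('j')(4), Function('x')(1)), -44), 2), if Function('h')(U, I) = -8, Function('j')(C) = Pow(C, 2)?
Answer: 2704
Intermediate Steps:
Pow(Add(Function('h')(Function('j')(4), Function('x')(1)), -44), 2) = Pow(Add(-8, -44), 2) = Pow(-52, 2) = 2704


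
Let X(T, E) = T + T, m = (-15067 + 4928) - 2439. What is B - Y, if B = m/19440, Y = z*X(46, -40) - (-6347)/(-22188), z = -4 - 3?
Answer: 11567661029/17972280 ≈ 643.64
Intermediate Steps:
m = -12578 (m = -10139 - 2439 = -12578)
X(T, E) = 2*T
z = -7
Y = -14295419/22188 (Y = -14*46 - (-6347)/(-22188) = -7*92 - (-6347)*(-1)/22188 = -644 - 1*6347/22188 = -644 - 6347/22188 = -14295419/22188 ≈ -644.29)
B = -6289/9720 (B = -12578/19440 = -12578*1/19440 = -6289/9720 ≈ -0.64702)
B - Y = -6289/9720 - 1*(-14295419/22188) = -6289/9720 + 14295419/22188 = 11567661029/17972280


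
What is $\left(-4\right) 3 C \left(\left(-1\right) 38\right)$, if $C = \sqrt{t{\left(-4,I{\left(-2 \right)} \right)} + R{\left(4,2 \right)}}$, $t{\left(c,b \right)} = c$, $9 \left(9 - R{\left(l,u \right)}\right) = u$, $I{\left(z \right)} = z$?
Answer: $152 \sqrt{43} \approx 996.73$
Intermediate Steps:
$R{\left(l,u \right)} = 9 - \frac{u}{9}$
$C = \frac{\sqrt{43}}{3}$ ($C = \sqrt{-4 + \left(9 - \frac{2}{9}\right)} = \sqrt{-4 + \frac{79}{9}} = \sqrt{\frac{43}{9}} = \frac{\sqrt{43}}{3} \approx 2.1858$)
$\left(-4\right) 3 C \left(\left(-1\right) 38\right) = \left(-4\right) 3 \frac{\sqrt{43}}{3} \left(\left(-1\right) 38\right) = - 12 \frac{\sqrt{43}}{3} \left(-38\right) = - 4 \sqrt{43} \left(-38\right) = 152 \sqrt{43}$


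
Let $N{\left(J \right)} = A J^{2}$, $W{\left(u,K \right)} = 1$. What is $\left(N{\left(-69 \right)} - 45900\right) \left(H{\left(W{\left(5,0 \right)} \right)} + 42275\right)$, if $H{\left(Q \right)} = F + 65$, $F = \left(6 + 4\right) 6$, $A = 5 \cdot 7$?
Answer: $5119164000$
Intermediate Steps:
$A = 35$
$F = 60$ ($F = 10 \cdot 6 = 60$)
$N{\left(J \right)} = 35 J^{2}$
$H{\left(Q \right)} = 125$ ($H{\left(Q \right)} = 60 + 65 = 125$)
$\left(N{\left(-69 \right)} - 45900\right) \left(H{\left(W{\left(5,0 \right)} \right)} + 42275\right) = \left(35 \left(-69\right)^{2} - 45900\right) \left(125 + 42275\right) = \left(35 \cdot 4761 - 45900\right) 42400 = \left(166635 - 45900\right) 42400 = 120735 \cdot 42400 = 5119164000$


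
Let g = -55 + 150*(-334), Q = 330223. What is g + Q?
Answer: 280068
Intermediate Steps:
g = -50155 (g = -55 - 50100 = -50155)
g + Q = -50155 + 330223 = 280068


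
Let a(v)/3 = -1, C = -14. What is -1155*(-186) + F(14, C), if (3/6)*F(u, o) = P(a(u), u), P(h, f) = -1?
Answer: 214828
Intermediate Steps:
a(v) = -3 (a(v) = 3*(-1) = -3)
F(u, o) = -2 (F(u, o) = 2*(-1) = -2)
-1155*(-186) + F(14, C) = -1155*(-186) - 2 = 214830 - 2 = 214828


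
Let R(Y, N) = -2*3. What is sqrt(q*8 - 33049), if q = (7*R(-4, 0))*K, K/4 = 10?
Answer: I*sqrt(46489) ≈ 215.61*I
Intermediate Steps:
K = 40 (K = 4*10 = 40)
R(Y, N) = -6
q = -1680 (q = (7*(-6))*40 = -42*40 = -1680)
sqrt(q*8 - 33049) = sqrt(-1680*8 - 33049) = sqrt(-13440 - 33049) = sqrt(-46489) = I*sqrt(46489)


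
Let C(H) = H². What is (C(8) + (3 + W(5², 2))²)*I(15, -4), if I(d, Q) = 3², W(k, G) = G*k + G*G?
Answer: 29817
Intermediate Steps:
W(k, G) = G² + G*k (W(k, G) = G*k + G² = G² + G*k)
I(d, Q) = 9
(C(8) + (3 + W(5², 2))²)*I(15, -4) = (8² + (3 + 2*(2 + 5²))²)*9 = (64 + (3 + 2*(2 + 25))²)*9 = (64 + (3 + 2*27)²)*9 = (64 + (3 + 54)²)*9 = (64 + 57²)*9 = (64 + 3249)*9 = 3313*9 = 29817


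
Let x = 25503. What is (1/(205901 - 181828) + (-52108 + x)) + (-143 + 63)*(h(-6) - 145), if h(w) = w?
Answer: -349660324/24073 ≈ -14525.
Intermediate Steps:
(1/(205901 - 181828) + (-52108 + x)) + (-143 + 63)*(h(-6) - 145) = (1/(205901 - 181828) + (-52108 + 25503)) + (-143 + 63)*(-6 - 145) = (1/24073 - 26605) - 80*(-151) = (1/24073 - 26605) + 12080 = -640462164/24073 + 12080 = -349660324/24073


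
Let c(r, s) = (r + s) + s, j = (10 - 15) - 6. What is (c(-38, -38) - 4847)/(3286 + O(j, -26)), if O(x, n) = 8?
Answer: -4961/3294 ≈ -1.5061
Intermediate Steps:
j = -11 (j = -5 - 6 = -11)
c(r, s) = r + 2*s
(c(-38, -38) - 4847)/(3286 + O(j, -26)) = ((-38 + 2*(-38)) - 4847)/(3286 + 8) = ((-38 - 76) - 4847)/3294 = (-114 - 4847)*(1/3294) = -4961*1/3294 = -4961/3294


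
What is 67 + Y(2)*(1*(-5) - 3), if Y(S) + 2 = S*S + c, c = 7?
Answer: -5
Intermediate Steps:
Y(S) = 5 + S² (Y(S) = -2 + (S*S + 7) = -2 + (S² + 7) = -2 + (7 + S²) = 5 + S²)
67 + Y(2)*(1*(-5) - 3) = 67 + (5 + 2²)*(1*(-5) - 3) = 67 + (5 + 4)*(-5 - 3) = 67 + 9*(-8) = 67 - 72 = -5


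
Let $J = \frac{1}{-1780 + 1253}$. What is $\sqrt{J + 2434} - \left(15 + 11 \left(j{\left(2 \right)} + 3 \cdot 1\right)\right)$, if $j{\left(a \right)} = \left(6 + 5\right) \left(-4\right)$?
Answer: $436 + \frac{\sqrt{675991859}}{527} \approx 485.34$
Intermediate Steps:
$J = - \frac{1}{527}$ ($J = \frac{1}{-527} = - \frac{1}{527} \approx -0.0018975$)
$j{\left(a \right)} = -44$ ($j{\left(a \right)} = 11 \left(-4\right) = -44$)
$\sqrt{J + 2434} - \left(15 + 11 \left(j{\left(2 \right)} + 3 \cdot 1\right)\right) = \sqrt{- \frac{1}{527} + 2434} - \left(15 + 11 \left(-44 + 3 \cdot 1\right)\right) = \sqrt{\frac{1282717}{527}} - \left(15 + 11 \left(-44 + 3\right)\right) = \frac{\sqrt{675991859}}{527} - -436 = \frac{\sqrt{675991859}}{527} + \left(-15 + 451\right) = \frac{\sqrt{675991859}}{527} + 436 = 436 + \frac{\sqrt{675991859}}{527}$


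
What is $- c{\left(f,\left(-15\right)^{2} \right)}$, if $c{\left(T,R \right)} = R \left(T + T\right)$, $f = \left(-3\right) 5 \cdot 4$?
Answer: $27000$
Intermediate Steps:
$f = -60$ ($f = \left(-15\right) 4 = -60$)
$c{\left(T,R \right)} = 2 R T$ ($c{\left(T,R \right)} = R 2 T = 2 R T$)
$- c{\left(f,\left(-15\right)^{2} \right)} = - 2 \left(-15\right)^{2} \left(-60\right) = - 2 \cdot 225 \left(-60\right) = \left(-1\right) \left(-27000\right) = 27000$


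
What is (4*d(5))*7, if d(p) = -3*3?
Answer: -252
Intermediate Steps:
d(p) = -9
(4*d(5))*7 = (4*(-9))*7 = -36*7 = -252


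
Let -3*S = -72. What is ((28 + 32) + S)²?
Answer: 7056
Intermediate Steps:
S = 24 (S = -⅓*(-72) = 24)
((28 + 32) + S)² = ((28 + 32) + 24)² = (60 + 24)² = 84² = 7056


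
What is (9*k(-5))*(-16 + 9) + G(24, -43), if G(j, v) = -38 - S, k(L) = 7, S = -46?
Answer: -433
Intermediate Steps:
G(j, v) = 8 (G(j, v) = -38 - 1*(-46) = -38 + 46 = 8)
(9*k(-5))*(-16 + 9) + G(24, -43) = (9*7)*(-16 + 9) + 8 = 63*(-7) + 8 = -441 + 8 = -433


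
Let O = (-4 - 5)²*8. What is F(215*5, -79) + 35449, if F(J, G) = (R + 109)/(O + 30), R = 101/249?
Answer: 2992299160/84411 ≈ 35449.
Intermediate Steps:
R = 101/249 (R = 101*(1/249) = 101/249 ≈ 0.40562)
O = 648 (O = (-9)²*8 = 81*8 = 648)
F(J, G) = 13621/84411 (F(J, G) = (101/249 + 109)/(648 + 30) = (27242/249)/678 = (27242/249)*(1/678) = 13621/84411)
F(215*5, -79) + 35449 = 13621/84411 + 35449 = 2992299160/84411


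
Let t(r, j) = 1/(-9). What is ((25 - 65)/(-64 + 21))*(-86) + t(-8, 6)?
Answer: -721/9 ≈ -80.111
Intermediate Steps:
t(r, j) = -1/9
((25 - 65)/(-64 + 21))*(-86) + t(-8, 6) = ((25 - 65)/(-64 + 21))*(-86) - 1/9 = -40/(-43)*(-86) - 1/9 = -40*(-1/43)*(-86) - 1/9 = (40/43)*(-86) - 1/9 = -80 - 1/9 = -721/9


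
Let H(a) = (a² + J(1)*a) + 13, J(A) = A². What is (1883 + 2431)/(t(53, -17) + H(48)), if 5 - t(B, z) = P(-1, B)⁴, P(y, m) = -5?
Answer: 4314/1745 ≈ 2.4722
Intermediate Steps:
t(B, z) = -620 (t(B, z) = 5 - 1*(-5)⁴ = 5 - 1*625 = 5 - 625 = -620)
H(a) = 13 + a + a² (H(a) = (a² + 1²*a) + 13 = (a² + 1*a) + 13 = (a² + a) + 13 = (a + a²) + 13 = 13 + a + a²)
(1883 + 2431)/(t(53, -17) + H(48)) = (1883 + 2431)/(-620 + (13 + 48 + 48²)) = 4314/(-620 + (13 + 48 + 2304)) = 4314/(-620 + 2365) = 4314/1745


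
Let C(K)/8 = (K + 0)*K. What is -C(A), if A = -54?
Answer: -23328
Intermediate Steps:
C(K) = 8*K² (C(K) = 8*((K + 0)*K) = 8*(K*K) = 8*K²)
-C(A) = -8*(-54)² = -8*2916 = -1*23328 = -23328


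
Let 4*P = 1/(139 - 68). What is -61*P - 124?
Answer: -35277/284 ≈ -124.21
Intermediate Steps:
P = 1/284 (P = 1/(4*(139 - 68)) = (1/4)/71 = (1/4)*(1/71) = 1/284 ≈ 0.0035211)
-61*P - 124 = -61*1/284 - 124 = -61/284 - 124 = -35277/284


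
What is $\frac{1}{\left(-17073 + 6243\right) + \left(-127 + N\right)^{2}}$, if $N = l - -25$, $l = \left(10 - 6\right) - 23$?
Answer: $\frac{1}{3811} \approx 0.0002624$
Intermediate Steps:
$l = -19$ ($l = 4 - 23 = -19$)
$N = 6$ ($N = -19 - -25 = -19 + 25 = 6$)
$\frac{1}{\left(-17073 + 6243\right) + \left(-127 + N\right)^{2}} = \frac{1}{\left(-17073 + 6243\right) + \left(-127 + 6\right)^{2}} = \frac{1}{-10830 + \left(-121\right)^{2}} = \frac{1}{-10830 + 14641} = \frac{1}{3811}$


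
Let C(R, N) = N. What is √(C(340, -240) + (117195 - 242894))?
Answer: 107*I*√11 ≈ 354.88*I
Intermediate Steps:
√(C(340, -240) + (117195 - 242894)) = √(-240 + (117195 - 242894)) = √(-240 - 125699) = √(-125939) = 107*I*√11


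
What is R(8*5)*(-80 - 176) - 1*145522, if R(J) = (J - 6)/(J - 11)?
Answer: -4228842/29 ≈ -1.4582e+5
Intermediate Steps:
R(J) = (-6 + J)/(-11 + J)
R(8*5)*(-80 - 176) - 1*145522 = ((-6 + 8*5)/(-11 + 8*5))*(-80 - 176) - 1*145522 = ((-6 + 40)/(-11 + 40))*(-256) - 145522 = (34/29)*(-256) - 145522 = -8704/29 - 145522 = -4228842/29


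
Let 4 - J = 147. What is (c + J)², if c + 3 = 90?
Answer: 3136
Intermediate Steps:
J = -143 (J = 4 - 1*147 = 4 - 147 = -143)
c = 87 (c = -3 + 90 = 87)
(c + J)² = (87 - 143)² = (-56)² = 3136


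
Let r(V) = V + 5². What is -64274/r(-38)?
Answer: 64274/13 ≈ 4944.2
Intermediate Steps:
r(V) = 25 + V (r(V) = V + 25 = 25 + V)
-64274/r(-38) = -64274/(25 - 38) = -64274/(-13) = -64274*(-1/13) = 64274/13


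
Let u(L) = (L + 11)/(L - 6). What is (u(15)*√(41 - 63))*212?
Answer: 5512*I*√22/9 ≈ 2872.6*I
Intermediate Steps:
u(L) = (11 + L)/(-6 + L)
(u(15)*√(41 - 63))*212 = (((11 + 15)/(-6 + 15))*√(41 - 63))*212 = ((26/9)*√(-22))*212 = (((⅑)*26)*(I*√22))*212 = (26*(I*√22)/9)*212 = (26*I*√22/9)*212 = 5512*I*√22/9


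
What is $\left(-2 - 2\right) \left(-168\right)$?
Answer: $672$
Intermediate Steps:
$\left(-2 - 2\right) \left(-168\right) = \left(-4\right) \left(-168\right) = 672$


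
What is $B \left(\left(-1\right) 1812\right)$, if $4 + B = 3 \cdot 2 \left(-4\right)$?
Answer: $50736$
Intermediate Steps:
$B = -28$ ($B = -4 + 3 \cdot 2 \left(-4\right) = -4 + 6 \left(-4\right) = -4 - 24 = -28$)
$B \left(\left(-1\right) 1812\right) = - 28 \left(\left(-1\right) 1812\right) = \left(-28\right) \left(-1812\right) = 50736$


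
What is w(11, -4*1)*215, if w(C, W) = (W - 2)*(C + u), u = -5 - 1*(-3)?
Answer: -11610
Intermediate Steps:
u = -2 (u = -5 + 3 = -2)
w(C, W) = (-2 + C)*(-2 + W) (w(C, W) = (W - 2)*(C - 2) = (-2 + W)*(-2 + C) = (-2 + C)*(-2 + W))
w(11, -4*1)*215 = (4 - 2*11 - (-8) + 11*(-4*1))*215 = (4 - 22 - 2*(-4) + 11*(-4))*215 = (4 - 22 + 8 - 44)*215 = -54*215 = -11610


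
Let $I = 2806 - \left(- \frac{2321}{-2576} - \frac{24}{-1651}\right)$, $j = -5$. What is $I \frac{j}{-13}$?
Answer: $\frac{59649784305}{55288688} \approx 1078.9$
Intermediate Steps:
$I = \frac{11929956861}{4252976}$ ($I = 2806 - \left(\left(-2321\right) \left(- \frac{1}{2576}\right) - - \frac{24}{1651}\right) = 2806 - \left(\frac{2321}{2576} + \frac{24}{1651}\right) = 2806 - \frac{3893795}{4252976} = \frac{11929956861}{4252976} \approx 2805.1$)
$I \frac{j}{-13} = \frac{11929956861 \left(- \frac{5}{-13}\right)}{4252976} = \frac{11929956861 \left(\left(-5\right) \left(- \frac{1}{13}\right)\right)}{4252976} = \frac{11929956861}{4252976} \cdot \frac{5}{13} = \frac{59649784305}{55288688}$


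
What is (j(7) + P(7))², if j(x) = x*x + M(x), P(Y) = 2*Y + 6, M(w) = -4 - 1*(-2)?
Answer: 4489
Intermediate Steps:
M(w) = -2 (M(w) = -4 + 2 = -2)
P(Y) = 6 + 2*Y
j(x) = -2 + x² (j(x) = x*x - 2 = x² - 2 = -2 + x²)
(j(7) + P(7))² = ((-2 + 7²) + (6 + 2*7))² = ((-2 + 49) + (6 + 14))² = (47 + 20)² = 67² = 4489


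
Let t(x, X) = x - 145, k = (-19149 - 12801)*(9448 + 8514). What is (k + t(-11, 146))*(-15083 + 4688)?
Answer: 5965545552120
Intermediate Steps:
k = -573885900 (k = -31950*17962 = -573885900)
t(x, X) = -145 + x
(k + t(-11, 146))*(-15083 + 4688) = (-573885900 + (-145 - 11))*(-15083 + 4688) = (-573885900 - 156)*(-10395) = -573886056*(-10395) = 5965545552120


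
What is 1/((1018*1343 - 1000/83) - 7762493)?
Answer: -83/530812477 ≈ -1.5636e-7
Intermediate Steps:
1/((1018*1343 - 1000/83) - 7762493) = 1/((1367174 - 1000*1/83) - 7762493) = 1/((1367174 - 1000/83) - 7762493) = 1/(113474442/83 - 7762493) = 1/(-530812477/83) = -83/530812477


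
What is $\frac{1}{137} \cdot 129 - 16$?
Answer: $- \frac{2063}{137} \approx -15.058$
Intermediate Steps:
$\frac{1}{137} \cdot 129 - 16 = \frac{1}{137} \cdot 129 + \left(-57 + 41\right) = \frac{129}{137} - 16 = - \frac{2063}{137}$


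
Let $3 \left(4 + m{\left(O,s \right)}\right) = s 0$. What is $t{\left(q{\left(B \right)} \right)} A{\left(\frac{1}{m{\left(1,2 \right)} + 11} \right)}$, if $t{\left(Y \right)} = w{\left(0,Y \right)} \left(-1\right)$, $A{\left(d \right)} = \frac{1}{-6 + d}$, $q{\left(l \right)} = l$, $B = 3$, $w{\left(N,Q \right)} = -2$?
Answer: $- \frac{14}{41} \approx -0.34146$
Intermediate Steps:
$m{\left(O,s \right)} = -4$ ($m{\left(O,s \right)} = -4 + \frac{s 0}{3} = -4 + \frac{1}{3} \cdot 0 = -4 + 0 = -4$)
$t{\left(Y \right)} = 2$ ($t{\left(Y \right)} = \left(-2\right) \left(-1\right) = 2$)
$t{\left(q{\left(B \right)} \right)} A{\left(\frac{1}{m{\left(1,2 \right)} + 11} \right)} = \frac{2}{-6 + \frac{1}{-4 + 11}} = \frac{2}{-6 + \frac{1}{7}} = \frac{2}{- \frac{41}{7}} = 2 \left(- \frac{7}{41}\right) = - \frac{14}{41}$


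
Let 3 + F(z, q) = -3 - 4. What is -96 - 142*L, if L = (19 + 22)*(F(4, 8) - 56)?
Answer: 384156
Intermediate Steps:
F(z, q) = -10 (F(z, q) = -3 + (-3 - 4) = -3 - 7 = -10)
L = -2706 (L = (19 + 22)*(-10 - 56) = 41*(-66) = -2706)
-96 - 142*L = -96 - 142*(-2706) = -96 + 384252 = 384156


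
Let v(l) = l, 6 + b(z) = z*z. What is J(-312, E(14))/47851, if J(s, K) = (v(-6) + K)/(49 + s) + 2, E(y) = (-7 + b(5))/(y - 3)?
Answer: 5840/138432943 ≈ 4.2186e-5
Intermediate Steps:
b(z) = -6 + z² (b(z) = -6 + z*z = -6 + z²)
E(y) = 12/(-3 + y) (E(y) = (-7 + (-6 + 5²))/(y - 3) = (-7 + (-6 + 25))/(-3 + y) = (-7 + 19)/(-3 + y) = 12/(-3 + y))
J(s, K) = 2 + (-6 + K)/(49 + s) (J(s, K) = (-6 + K)/(49 + s) + 2 = 2 + (-6 + K)/(49 + s))
J(-312, E(14))/47851 = ((92 + 12/(-3 + 14) + 2*(-312))/(49 - 312))/47851 = ((92 + 12/11 - 624)/(-263))*(1/47851) = -(92 + 12*(1/11) - 624)/263*(1/47851) = -(92 + 12/11 - 624)/263*(1/47851) = -1/263*(-5840/11)*(1/47851) = (5840/2893)*(1/47851) = 5840/138432943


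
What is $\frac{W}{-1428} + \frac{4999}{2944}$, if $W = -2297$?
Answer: $\frac{3475235}{1051008} \approx 3.3066$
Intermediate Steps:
$\frac{W}{-1428} + \frac{4999}{2944} = - \frac{2297}{-1428} + \frac{4999}{2944} = \left(-2297\right) \left(- \frac{1}{1428}\right) + 4999 \cdot \frac{1}{2944} = \frac{2297}{1428} + \frac{4999}{2944} = \frac{3475235}{1051008}$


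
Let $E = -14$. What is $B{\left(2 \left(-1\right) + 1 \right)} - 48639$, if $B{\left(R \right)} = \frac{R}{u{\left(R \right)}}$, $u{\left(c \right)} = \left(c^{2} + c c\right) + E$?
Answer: $- \frac{583667}{12} \approx -48639.0$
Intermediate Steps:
$u{\left(c \right)} = -14 + 2 c^{2}$ ($u{\left(c \right)} = \left(c^{2} + c c\right) - 14 = \left(c^{2} + c^{2}\right) - 14 = 2 c^{2} - 14 = -14 + 2 c^{2}$)
$B{\left(R \right)} = \frac{R}{-14 + 2 R^{2}}$
$B{\left(2 \left(-1\right) + 1 \right)} - 48639 = \frac{2 \left(-1\right) + 1}{2 \left(-7 + \left(2 \left(-1\right) + 1\right)^{2}\right)} - 48639 = \frac{-2 + 1}{2 \left(-7 + \left(-2 + 1\right)^{2}\right)} - 48639 = \frac{1}{2} \left(-1\right) \frac{1}{-7 + \left(-1\right)^{2}} - 48639 = \frac{1}{2} \left(-1\right) \frac{1}{-7 + 1} - 48639 = \frac{1}{2} \left(-1\right) \frac{1}{-6} - 48639 = \frac{1}{2} \left(-1\right) \left(- \frac{1}{6}\right) - 48639 = \frac{1}{12} - 48639 = - \frac{583667}{12}$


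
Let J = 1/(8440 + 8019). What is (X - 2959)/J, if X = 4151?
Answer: 19619128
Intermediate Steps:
J = 1/16459 ≈ 6.0757e-5
(X - 2959)/J = (4151 - 2959)/(1/16459) = 1192*16459 = 19619128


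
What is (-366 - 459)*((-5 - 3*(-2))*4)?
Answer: -3300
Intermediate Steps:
(-366 - 459)*((-5 - 3*(-2))*4) = -825*(-5 + 6)*4 = -825*4 = -3300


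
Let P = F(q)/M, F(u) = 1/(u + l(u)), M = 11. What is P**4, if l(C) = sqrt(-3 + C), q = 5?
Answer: 929/4097152081 - 540*sqrt(2)/4097152081 ≈ 4.0351e-8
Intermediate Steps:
F(u) = 1/(u + sqrt(-3 + u))
P = 1/(11*(5 + sqrt(2))) (P = 1/((5 + sqrt(-3 + 5))*11) = (1/11)/(5 + sqrt(2)) = 1/(11*(5 + sqrt(2))) ≈ 0.014173)
P**4 = (5/253 - sqrt(2)/253)**4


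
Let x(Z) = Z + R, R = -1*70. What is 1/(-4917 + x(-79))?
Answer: -1/5066 ≈ -0.00019739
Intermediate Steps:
R = -70
x(Z) = -70 + Z (x(Z) = Z - 70 = -70 + Z)
1/(-4917 + x(-79)) = 1/(-4917 + (-70 - 79)) = 1/(-4917 - 149) = 1/(-5066) = -1/5066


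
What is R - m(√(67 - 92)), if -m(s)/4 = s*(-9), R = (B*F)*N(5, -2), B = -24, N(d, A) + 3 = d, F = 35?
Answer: -1680 - 180*I ≈ -1680.0 - 180.0*I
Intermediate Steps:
N(d, A) = -3 + d
R = -1680 (R = (-24*35)*(-3 + 5) = -840*2 = -1680)
m(s) = 36*s (m(s) = -4*s*(-9) = -(-36)*s = 36*s)
R - m(√(67 - 92)) = -1680 - 36*√(67 - 92) = -1680 - 36*√(-25) = -1680 - 36*5*I = -1680 - 180*I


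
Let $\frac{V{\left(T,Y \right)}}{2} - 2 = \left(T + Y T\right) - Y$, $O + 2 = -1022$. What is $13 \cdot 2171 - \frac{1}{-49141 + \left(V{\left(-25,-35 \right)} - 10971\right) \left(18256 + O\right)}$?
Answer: $\frac{4474244261436}{158531845} \approx 28223.0$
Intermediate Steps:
$O = -1024$ ($O = -2 - 1022 = -1024$)
$V{\left(T,Y \right)} = 4 - 2 Y + 2 T + 2 T Y$ ($V{\left(T,Y \right)} = 4 + 2 \left(\left(T + Y T\right) - Y\right) = 4 + 2 \left(\left(T + T Y\right) - Y\right) = 4 + 2 \left(T - Y + T Y\right) = 4 + \left(- 2 Y + 2 T + 2 T Y\right) = 4 - 2 Y + 2 T + 2 T Y$)
$13 \cdot 2171 - \frac{1}{-49141 + \left(V{\left(-25,-35 \right)} - 10971\right) \left(18256 + O\right)} = 13 \cdot 2171 - \frac{1}{-49141 + \left(\left(4 - -70 + 2 \left(-25\right) + 2 \left(-25\right) \left(-35\right)\right) - 10971\right) \left(18256 - 1024\right)} = 28223 - \frac{1}{-49141 + \left(\left(4 + 70 - 50 + 1750\right) - 10971\right) 17232} = 28223 - \frac{1}{-49141 + \left(1774 - 10971\right) 17232} = 28223 - \frac{1}{-49141 - 158482704} = 28223 - \frac{1}{-158531845} = 28223 - - \frac{1}{158531845} = 28223 + \frac{1}{158531845} = \frac{4474244261436}{158531845}$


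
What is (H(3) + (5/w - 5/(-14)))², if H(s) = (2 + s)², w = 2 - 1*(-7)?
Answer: 10660225/15876 ≈ 671.47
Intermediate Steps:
w = 9 (w = 2 + 7 = 9)
(H(3) + (5/w - 5/(-14)))² = ((2 + 3)² + (5/9 - 5/(-14)))² = (5² + (5*(⅑) - 5*(-1/14)))² = (25 + (5/9 + 5/14))² = (25 + 115/126)² = (3265/126)² = 10660225/15876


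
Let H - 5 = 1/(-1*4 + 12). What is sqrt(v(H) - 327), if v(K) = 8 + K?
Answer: 9*I*sqrt(62)/4 ≈ 17.717*I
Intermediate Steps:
H = 41/8 (H = 5 + 1/(-1*4 + 12) = 5 + 1/(-4 + 12) = 5 + 1/8 = 41/8 ≈ 5.1250)
sqrt(v(H) - 327) = sqrt((8 + 41/8) - 327) = sqrt(105/8 - 327) = sqrt(-2511/8) = 9*I*sqrt(62)/4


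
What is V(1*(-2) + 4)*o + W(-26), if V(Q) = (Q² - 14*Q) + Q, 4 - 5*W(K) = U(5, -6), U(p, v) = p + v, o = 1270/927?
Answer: -27013/927 ≈ -29.140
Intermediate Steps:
o = 1270/927 (o = 1270*(1/927) = 1270/927 ≈ 1.3700)
W(K) = 1 (W(K) = ⅘ - (5 - 6)/5 = ⅘ - ⅕*(-1) = ⅘ + ⅕ = 1)
V(Q) = Q² - 13*Q
V(1*(-2) + 4)*o + W(-26) = ((1*(-2) + 4)*(-13 + (1*(-2) + 4)))*(1270/927) + 1 = ((-2 + 4)*(-13 + (-2 + 4)))*(1270/927) + 1 = (2*(-13 + 2))*(1270/927) + 1 = (2*(-11))*(1270/927) + 1 = -22*1270/927 + 1 = -27940/927 + 1 = -27013/927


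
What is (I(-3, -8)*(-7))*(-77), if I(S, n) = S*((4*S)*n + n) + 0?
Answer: -142296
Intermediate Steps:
I(S, n) = S*(n + 4*S*n) (I(S, n) = S*(4*S*n + n) + 0 = S*(n + 4*S*n) + 0 = S*(n + 4*S*n))
(I(-3, -8)*(-7))*(-77) = (-3*(-8)*(1 + 4*(-3))*(-7))*(-77) = (-3*(-8)*(1 - 12)*(-7))*(-77) = (-3*(-8)*(-11)*(-7))*(-77) = -264*(-7)*(-77) = 1848*(-77) = -142296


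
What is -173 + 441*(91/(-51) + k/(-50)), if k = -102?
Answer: -25603/425 ≈ -60.242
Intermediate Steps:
-173 + 441*(91/(-51) + k/(-50)) = -173 + 441*(91/(-51) - 102/(-50)) = -173 + 441*(91*(-1/51) - 102*(-1/50)) = -173 + 441*(-91/51 + 51/25) = -173 + 441*(326/1275) = -173 + 47922/425 = -25603/425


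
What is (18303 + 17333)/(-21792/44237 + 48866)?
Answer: 788214866/1080831725 ≈ 0.72927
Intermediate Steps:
(18303 + 17333)/(-21792/44237 + 48866) = 35636/(-21792*1/44237 + 48866) = 35636/(-21792/44237 + 48866) = 35636/(2161663450/44237) = 35636*(44237/2161663450) = 788214866/1080831725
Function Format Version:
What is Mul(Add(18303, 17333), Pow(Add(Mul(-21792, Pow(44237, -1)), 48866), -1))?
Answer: Rational(788214866, 1080831725) ≈ 0.72927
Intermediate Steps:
Mul(Add(18303, 17333), Pow(Add(Mul(-21792, Pow(44237, -1)), 48866), -1)) = Mul(35636, Pow(Add(Mul(-21792, Rational(1, 44237)), 48866), -1)) = Mul(35636, Pow(Add(Rational(-21792, 44237), 48866), -1)) = Mul(35636, Pow(Rational(2161663450, 44237), -1)) = Mul(35636, Rational(44237, 2161663450)) = Rational(788214866, 1080831725)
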